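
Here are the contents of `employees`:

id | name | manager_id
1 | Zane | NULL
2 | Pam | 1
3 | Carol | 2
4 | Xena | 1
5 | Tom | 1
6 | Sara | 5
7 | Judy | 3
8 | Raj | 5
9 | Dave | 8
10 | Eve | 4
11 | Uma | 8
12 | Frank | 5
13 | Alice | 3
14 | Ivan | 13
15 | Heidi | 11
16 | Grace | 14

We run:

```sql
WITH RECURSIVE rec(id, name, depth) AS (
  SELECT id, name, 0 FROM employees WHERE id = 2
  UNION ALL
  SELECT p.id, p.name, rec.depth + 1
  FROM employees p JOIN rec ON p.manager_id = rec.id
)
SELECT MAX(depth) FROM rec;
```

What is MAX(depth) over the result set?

Base: id=2 (Pam) at depth 0.
Iteration 1: rows with manager_id in {2} -> Carol (id 3, depth 1).
Iteration 2: rows with manager_id in {3} -> Judy (id 7, depth 2), Alice (id 13, depth 2).
Iteration 3: rows with manager_id in {7,13} -> Ivan (id 14, depth 3).
Iteration 4: rows with manager_id in {14} -> Grace (id 16, depth 4).
Iteration 5: no rows with manager_id in {16}; recursion stops.
depth values: 0, 1, 2, 2, 3, 4; the maximum is 4.

4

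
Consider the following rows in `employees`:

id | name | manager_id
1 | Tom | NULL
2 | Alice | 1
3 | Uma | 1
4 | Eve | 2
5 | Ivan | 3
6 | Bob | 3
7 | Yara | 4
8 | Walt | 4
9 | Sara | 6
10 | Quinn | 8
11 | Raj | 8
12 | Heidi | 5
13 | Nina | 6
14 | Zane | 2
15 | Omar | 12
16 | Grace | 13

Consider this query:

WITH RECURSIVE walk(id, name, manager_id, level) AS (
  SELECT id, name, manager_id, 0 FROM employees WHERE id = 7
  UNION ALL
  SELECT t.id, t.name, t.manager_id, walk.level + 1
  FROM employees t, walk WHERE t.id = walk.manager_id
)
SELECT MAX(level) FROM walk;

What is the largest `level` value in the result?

3

Base: id=7 (Yara), manager_id=4, level 0.
Iteration 1: join on id=4 -> Eve (id 4, manager_id=2, level 1).
Iteration 2: join on id=2 -> Alice (id 2, manager_id=1, level 2).
Iteration 3: join on id=1 -> Tom (id 1, manager_id=NULL, level 3).
Iteration 4: manager_id is NULL; no match; recursion stops.
level values: 0, 1, 2, 3; the maximum is 3.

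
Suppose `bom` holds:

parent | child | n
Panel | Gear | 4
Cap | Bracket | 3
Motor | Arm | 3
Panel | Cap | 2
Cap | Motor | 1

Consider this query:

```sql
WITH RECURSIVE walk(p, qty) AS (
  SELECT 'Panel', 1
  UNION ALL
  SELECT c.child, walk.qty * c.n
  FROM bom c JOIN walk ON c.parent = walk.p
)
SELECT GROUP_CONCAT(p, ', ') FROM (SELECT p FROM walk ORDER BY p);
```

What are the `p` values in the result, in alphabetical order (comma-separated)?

Base: (Panel, qty=1).
Iteration 1: components of {Panel} -> Cap = 1*2 = 2, Gear = 1*4 = 4.
Iteration 2: components of {Cap,Gear} -> Bracket = 2*3 = 6, Motor = 2*1 = 2.
Iteration 3: components of {Bracket,Motor} -> Arm = 2*3 = 6.
Iteration 4: no further components; recursion stops.

Arm, Bracket, Cap, Gear, Motor, Panel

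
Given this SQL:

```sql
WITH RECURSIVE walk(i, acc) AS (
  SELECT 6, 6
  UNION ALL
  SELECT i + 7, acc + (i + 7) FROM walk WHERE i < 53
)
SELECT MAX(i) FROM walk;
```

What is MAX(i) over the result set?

55

Base: i=6, acc=6.
Iteration 1: 6 < 53 holds -> i = 6 + 7 = 13, acc = 6 + 13 = 19.
Iteration 2: 13 < 53 holds -> i = 13 + 7 = 20, acc = 19 + 20 = 39.
Iteration 3: 20 < 53 holds -> i = 20 + 7 = 27, acc = 39 + 27 = 66.
Iteration 4: 27 < 53 holds -> i = 27 + 7 = 34, acc = 66 + 34 = 100.
Iteration 5: 34 < 53 holds -> i = 34 + 7 = 41, acc = 100 + 41 = 141.
Iteration 6: 41 < 53 holds -> i = 41 + 7 = 48, acc = 141 + 48 = 189.
Iteration 7: 48 < 53 holds -> i = 48 + 7 = 55, acc = 189 + 55 = 244.
Iteration 8: 55 < 53 fails; recursion stops.
i values: 6, 13, 20, 27, 34, 41, 48, 55; the maximum is 55.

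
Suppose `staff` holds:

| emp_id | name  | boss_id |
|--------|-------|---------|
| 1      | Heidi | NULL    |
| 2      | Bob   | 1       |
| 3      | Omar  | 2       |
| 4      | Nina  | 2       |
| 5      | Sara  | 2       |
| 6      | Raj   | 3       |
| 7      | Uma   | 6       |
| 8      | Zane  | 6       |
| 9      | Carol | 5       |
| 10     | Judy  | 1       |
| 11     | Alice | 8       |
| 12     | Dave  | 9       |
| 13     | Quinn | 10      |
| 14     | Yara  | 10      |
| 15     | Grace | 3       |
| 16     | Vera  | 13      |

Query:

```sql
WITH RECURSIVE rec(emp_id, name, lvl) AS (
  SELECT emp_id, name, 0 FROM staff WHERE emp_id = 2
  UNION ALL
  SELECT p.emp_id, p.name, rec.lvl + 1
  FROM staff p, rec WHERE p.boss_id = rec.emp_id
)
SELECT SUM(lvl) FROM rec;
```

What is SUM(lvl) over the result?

22

Base: emp_id=2 (Bob) at lvl 0.
Iteration 1: rows with boss_id in {2} -> Omar (id 3, lvl 1), Nina (id 4, lvl 1), Sara (id 5, lvl 1).
Iteration 2: rows with boss_id in {3,4,5} -> Raj (id 6, lvl 2), Carol (id 9, lvl 2), Grace (id 15, lvl 2).
Iteration 3: rows with boss_id in {6,9,15} -> Uma (id 7, lvl 3), Zane (id 8, lvl 3), Dave (id 12, lvl 3).
Iteration 4: rows with boss_id in {7,8,12} -> Alice (id 11, lvl 4).
Iteration 5: no rows with boss_id in {11}; recursion stops.
SUM(lvl) = 0 + 1 + 1 + 1 + 2 + 2 + 2 + 3 + 3 + 3 + 4 = 22.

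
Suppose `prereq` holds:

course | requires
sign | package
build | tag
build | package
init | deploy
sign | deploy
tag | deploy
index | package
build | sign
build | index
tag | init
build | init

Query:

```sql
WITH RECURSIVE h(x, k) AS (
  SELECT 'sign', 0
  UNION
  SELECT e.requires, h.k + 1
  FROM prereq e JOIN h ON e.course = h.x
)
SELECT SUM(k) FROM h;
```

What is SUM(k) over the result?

2

Base: (sign, k=0).
Iteration 1: edges from {sign} -> (deploy, k=1), (package, k=1).
Iteration 2: no outgoing edges from {deploy,package}; recursion stops.
SUM(k) = 0 + 1 + 1 = 2.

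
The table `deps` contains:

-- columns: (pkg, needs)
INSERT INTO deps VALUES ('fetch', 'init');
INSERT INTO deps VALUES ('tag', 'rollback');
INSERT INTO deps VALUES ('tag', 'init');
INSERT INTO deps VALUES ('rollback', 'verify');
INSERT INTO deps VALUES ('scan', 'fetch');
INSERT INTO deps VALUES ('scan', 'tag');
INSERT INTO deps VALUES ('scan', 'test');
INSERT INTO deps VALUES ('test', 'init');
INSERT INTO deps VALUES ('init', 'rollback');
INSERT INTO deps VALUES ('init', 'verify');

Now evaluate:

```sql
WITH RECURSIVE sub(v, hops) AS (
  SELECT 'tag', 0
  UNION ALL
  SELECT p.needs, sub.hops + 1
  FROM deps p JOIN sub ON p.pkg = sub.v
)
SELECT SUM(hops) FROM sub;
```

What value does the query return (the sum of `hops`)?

11

Base: (tag, hops=0).
Iteration 1: edges from {tag} -> (init, hops=1), (rollback, hops=1).
Iteration 2: edges from {init,rollback} -> (rollback, hops=2), (verify, hops=2) x2. [UNION ALL keeps all 3 new rows, including repeats]
Iteration 3: edges from {rollback,verify} -> (verify, hops=3).
Iteration 4: no outgoing edges from {verify}; recursion stops.
SUM(hops) = 0 + 1 + 1 + 2 + 2 + 2 + 3 = 11.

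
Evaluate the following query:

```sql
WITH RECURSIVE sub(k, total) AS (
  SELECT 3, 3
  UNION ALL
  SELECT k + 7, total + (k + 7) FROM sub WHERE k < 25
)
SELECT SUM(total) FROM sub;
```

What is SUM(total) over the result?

Base: k=3, total=3.
Iteration 1: 3 < 25 holds -> k = 3 + 7 = 10, total = 3 + 10 = 13.
Iteration 2: 10 < 25 holds -> k = 10 + 7 = 17, total = 13 + 17 = 30.
Iteration 3: 17 < 25 holds -> k = 17 + 7 = 24, total = 30 + 24 = 54.
Iteration 4: 24 < 25 holds -> k = 24 + 7 = 31, total = 54 + 31 = 85.
Iteration 5: 31 < 25 fails; recursion stops.
SUM(total) = 3 + 13 + 30 + 54 + 85 = 185.

185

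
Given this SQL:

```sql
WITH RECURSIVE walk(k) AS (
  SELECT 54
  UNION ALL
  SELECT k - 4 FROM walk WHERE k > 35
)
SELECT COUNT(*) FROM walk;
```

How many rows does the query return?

6

Base: k=54.
Iteration 1: 54 > 35 holds -> k = 54 - 4 = 50.
Iteration 2: 50 > 35 holds -> k = 50 - 4 = 46.
Iteration 3: 46 > 35 holds -> k = 46 - 4 = 42.
Iteration 4: 42 > 35 holds -> k = 42 - 4 = 38.
Iteration 5: 38 > 35 holds -> k = 38 - 4 = 34.
Iteration 6: 34 > 35 fails; recursion stops.
Total rows emitted: 6.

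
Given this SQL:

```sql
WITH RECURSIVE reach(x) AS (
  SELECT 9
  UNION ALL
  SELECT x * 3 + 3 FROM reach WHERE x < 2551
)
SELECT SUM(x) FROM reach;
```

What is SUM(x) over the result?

Base: x=9.
Iteration 1: 9 < 2551 holds -> x = 9 * 3 + 3 = 30.
Iteration 2: 30 < 2551 holds -> x = 30 * 3 + 3 = 93.
Iteration 3: 93 < 2551 holds -> x = 93 * 3 + 3 = 282.
Iteration 4: 282 < 2551 holds -> x = 282 * 3 + 3 = 849.
Iteration 5: 849 < 2551 holds -> x = 849 * 3 + 3 = 2550.
Iteration 6: 2550 < 2551 holds -> x = 2550 * 3 + 3 = 7653.
Iteration 7: 7653 < 2551 fails; recursion stops.
SUM(x) = 9 + 30 + 93 + 282 + 849 + 2550 + 7653 = 11466.

11466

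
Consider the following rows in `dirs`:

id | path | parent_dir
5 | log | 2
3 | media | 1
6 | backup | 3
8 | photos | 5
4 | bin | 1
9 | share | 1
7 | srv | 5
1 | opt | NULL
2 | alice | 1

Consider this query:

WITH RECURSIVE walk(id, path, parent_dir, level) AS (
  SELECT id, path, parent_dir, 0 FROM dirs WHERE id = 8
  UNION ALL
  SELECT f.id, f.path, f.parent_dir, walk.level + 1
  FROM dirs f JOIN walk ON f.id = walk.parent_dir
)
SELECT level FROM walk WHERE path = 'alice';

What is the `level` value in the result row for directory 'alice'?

2

Base: id=8 (photos), parent_dir=5, level 0.
Iteration 1: join on id=5 -> log (id 5, parent_dir=2, level 1).
Iteration 2: join on id=2 -> alice (id 2, parent_dir=1, level 2).
Iteration 3: join on id=1 -> opt (id 1, parent_dir=NULL, level 3).
Iteration 4: parent_dir is NULL; no match; recursion stops.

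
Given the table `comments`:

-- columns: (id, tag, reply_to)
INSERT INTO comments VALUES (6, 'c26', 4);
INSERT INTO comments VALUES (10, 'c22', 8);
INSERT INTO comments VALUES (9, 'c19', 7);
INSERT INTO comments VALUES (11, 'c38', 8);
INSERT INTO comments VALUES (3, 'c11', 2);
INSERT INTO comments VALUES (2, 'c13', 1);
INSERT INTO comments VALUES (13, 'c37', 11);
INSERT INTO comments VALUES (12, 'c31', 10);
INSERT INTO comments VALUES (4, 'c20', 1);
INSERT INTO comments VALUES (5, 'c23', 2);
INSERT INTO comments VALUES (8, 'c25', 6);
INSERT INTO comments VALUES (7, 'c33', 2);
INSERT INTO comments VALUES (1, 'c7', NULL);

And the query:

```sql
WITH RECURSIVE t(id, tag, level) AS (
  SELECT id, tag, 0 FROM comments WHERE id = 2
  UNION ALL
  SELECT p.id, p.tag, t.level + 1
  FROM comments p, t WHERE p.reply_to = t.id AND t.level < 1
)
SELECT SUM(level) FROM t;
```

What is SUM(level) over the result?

Base: id=2 (c13) at level 0.
Iteration 1: rows with reply_to in {2} -> c11 (id 3, level 1), c23 (id 5, level 1), c33 (id 7, level 1).
Iteration 2: level < 1 fails for all current rows; recursion stops.
SUM(level) = 0 + 1 + 1 + 1 = 3.

3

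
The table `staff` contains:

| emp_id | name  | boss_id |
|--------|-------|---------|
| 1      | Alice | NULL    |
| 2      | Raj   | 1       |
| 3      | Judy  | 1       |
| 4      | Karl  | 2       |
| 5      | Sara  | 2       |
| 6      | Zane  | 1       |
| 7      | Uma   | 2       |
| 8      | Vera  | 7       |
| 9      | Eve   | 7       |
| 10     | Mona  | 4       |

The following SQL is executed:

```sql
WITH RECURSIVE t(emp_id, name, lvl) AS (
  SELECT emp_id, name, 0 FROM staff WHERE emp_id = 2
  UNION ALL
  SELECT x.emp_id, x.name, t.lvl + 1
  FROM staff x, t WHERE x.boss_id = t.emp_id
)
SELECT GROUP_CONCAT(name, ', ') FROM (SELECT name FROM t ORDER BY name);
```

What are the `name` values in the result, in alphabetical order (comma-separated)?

Eve, Karl, Mona, Raj, Sara, Uma, Vera

Base: emp_id=2 (Raj) at lvl 0.
Iteration 1: rows with boss_id in {2} -> Karl (id 4, lvl 1), Sara (id 5, lvl 1), Uma (id 7, lvl 1).
Iteration 2: rows with boss_id in {4,5,7} -> Vera (id 8, lvl 2), Eve (id 9, lvl 2), Mona (id 10, lvl 2).
Iteration 3: no rows with boss_id in {8,9,10}; recursion stops.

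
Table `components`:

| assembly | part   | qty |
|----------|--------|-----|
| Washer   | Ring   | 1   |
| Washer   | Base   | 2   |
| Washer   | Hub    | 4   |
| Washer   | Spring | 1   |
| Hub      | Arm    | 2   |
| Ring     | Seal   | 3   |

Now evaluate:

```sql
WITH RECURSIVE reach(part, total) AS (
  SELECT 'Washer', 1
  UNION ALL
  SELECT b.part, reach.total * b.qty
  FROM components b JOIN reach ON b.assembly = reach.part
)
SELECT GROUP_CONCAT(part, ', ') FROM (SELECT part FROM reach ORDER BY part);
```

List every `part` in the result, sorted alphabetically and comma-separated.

Base: (Washer, total=1).
Iteration 1: components of {Washer} -> Base = 1*2 = 2, Hub = 1*4 = 4, Ring = 1*1 = 1, Spring = 1*1 = 1.
Iteration 2: components of {Base,Hub,Ring,Spring} -> Arm = 4*2 = 8, Seal = 1*3 = 3.
Iteration 3: no further components; recursion stops.

Arm, Base, Hub, Ring, Seal, Spring, Washer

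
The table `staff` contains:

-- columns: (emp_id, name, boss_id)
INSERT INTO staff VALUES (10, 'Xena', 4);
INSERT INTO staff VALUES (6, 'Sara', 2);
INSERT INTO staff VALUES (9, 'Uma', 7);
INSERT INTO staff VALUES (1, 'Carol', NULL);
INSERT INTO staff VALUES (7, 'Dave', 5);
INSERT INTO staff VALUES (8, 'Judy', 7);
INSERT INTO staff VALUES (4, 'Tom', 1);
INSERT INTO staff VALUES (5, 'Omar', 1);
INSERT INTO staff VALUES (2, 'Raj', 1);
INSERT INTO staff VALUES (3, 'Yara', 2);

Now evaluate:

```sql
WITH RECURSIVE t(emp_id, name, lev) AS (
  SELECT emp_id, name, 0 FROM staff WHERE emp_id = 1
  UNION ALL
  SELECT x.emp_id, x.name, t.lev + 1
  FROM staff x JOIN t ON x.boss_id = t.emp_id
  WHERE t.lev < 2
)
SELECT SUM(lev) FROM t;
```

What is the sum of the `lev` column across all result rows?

Base: emp_id=1 (Carol) at lev 0.
Iteration 1: rows with boss_id in {1} -> Raj (id 2, lev 1), Tom (id 4, lev 1), Omar (id 5, lev 1).
Iteration 2: rows with boss_id in {2,4,5} -> Yara (id 3, lev 2), Sara (id 6, lev 2), Dave (id 7, lev 2), Xena (id 10, lev 2).
Iteration 3: lev < 2 fails for all current rows; recursion stops.
SUM(lev) = 0 + 1 + 1 + 1 + 2 + 2 + 2 + 2 = 11.

11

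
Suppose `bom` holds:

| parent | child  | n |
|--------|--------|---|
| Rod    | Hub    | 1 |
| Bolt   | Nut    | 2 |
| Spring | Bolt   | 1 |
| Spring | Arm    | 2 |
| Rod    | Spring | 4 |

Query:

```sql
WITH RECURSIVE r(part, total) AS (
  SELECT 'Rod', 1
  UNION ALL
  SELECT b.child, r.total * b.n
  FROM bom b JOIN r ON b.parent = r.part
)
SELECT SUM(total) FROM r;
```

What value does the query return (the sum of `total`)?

26

Base: (Rod, total=1).
Iteration 1: components of {Rod} -> Hub = 1*1 = 1, Spring = 1*4 = 4.
Iteration 2: components of {Hub,Spring} -> Arm = 4*2 = 8, Bolt = 4*1 = 4.
Iteration 3: components of {Arm,Bolt} -> Nut = 4*2 = 8.
Iteration 4: no further components; recursion stops.
SUM(total) = 1 + 4 + 1 + 8 + 4 + 8 = 26.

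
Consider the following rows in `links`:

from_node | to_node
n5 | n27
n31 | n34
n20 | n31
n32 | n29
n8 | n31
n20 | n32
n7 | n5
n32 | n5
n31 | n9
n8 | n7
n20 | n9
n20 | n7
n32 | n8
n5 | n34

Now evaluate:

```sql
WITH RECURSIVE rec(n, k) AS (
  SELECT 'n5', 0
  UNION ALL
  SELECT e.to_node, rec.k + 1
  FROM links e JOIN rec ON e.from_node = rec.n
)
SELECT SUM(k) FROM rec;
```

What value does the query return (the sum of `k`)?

2

Base: (n5, k=0).
Iteration 1: edges from {n5} -> (n27, k=1), (n34, k=1).
Iteration 2: no outgoing edges from {n27,n34}; recursion stops.
SUM(k) = 0 + 1 + 1 = 2.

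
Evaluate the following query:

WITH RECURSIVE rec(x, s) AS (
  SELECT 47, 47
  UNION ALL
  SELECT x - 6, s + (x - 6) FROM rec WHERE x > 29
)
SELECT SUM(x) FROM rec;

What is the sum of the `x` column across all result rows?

Base: x=47, s=47.
Iteration 1: 47 > 29 holds -> x = 47 - 6 = 41, s = 47 + 41 = 88.
Iteration 2: 41 > 29 holds -> x = 41 - 6 = 35, s = 88 + 35 = 123.
Iteration 3: 35 > 29 holds -> x = 35 - 6 = 29, s = 123 + 29 = 152.
Iteration 4: 29 > 29 fails; recursion stops.
SUM(x) = 47 + 41 + 35 + 29 = 152.

152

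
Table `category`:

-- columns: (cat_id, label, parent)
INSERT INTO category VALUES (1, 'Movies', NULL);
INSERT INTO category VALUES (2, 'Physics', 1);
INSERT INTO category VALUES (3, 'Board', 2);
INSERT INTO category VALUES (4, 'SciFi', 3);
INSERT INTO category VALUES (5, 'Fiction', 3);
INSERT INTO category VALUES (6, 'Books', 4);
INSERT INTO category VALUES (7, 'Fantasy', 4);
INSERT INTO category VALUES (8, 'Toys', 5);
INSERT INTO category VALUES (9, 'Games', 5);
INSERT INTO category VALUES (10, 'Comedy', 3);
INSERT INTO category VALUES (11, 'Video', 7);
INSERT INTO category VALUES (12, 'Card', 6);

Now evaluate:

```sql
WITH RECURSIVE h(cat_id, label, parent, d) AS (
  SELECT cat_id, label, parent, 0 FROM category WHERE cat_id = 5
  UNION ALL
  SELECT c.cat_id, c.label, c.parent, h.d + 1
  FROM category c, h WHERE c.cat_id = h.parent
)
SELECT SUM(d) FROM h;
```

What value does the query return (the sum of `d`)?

6

Base: cat_id=5 (Fiction), parent=3, d 0.
Iteration 1: join on cat_id=3 -> Board (id 3, parent=2, d 1).
Iteration 2: join on cat_id=2 -> Physics (id 2, parent=1, d 2).
Iteration 3: join on cat_id=1 -> Movies (id 1, parent=NULL, d 3).
Iteration 4: parent is NULL; no match; recursion stops.
SUM(d) = 0 + 1 + 2 + 3 = 6.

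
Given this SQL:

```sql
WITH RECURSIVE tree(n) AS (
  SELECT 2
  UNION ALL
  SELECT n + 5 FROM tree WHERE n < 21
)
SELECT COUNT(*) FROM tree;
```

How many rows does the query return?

Base: n=2.
Iteration 1: 2 < 21 holds -> n = 2 + 5 = 7.
Iteration 2: 7 < 21 holds -> n = 7 + 5 = 12.
Iteration 3: 12 < 21 holds -> n = 12 + 5 = 17.
Iteration 4: 17 < 21 holds -> n = 17 + 5 = 22.
Iteration 5: 22 < 21 fails; recursion stops.
Total rows emitted: 5.

5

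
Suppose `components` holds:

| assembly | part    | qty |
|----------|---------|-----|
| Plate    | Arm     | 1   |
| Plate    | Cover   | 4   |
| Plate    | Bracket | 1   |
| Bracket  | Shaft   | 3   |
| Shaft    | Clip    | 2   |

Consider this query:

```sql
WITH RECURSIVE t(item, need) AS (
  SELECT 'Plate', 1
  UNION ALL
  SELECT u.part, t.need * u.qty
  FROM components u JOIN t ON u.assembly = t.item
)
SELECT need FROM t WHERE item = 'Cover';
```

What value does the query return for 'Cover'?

4

Base: (Plate, need=1).
Iteration 1: components of {Plate} -> Arm = 1*1 = 1, Bracket = 1*1 = 1, Cover = 1*4 = 4.
Iteration 2: components of {Arm,Bracket,Cover} -> Shaft = 1*3 = 3.
Iteration 3: components of {Shaft} -> Clip = 3*2 = 6.
Iteration 4: no further components; recursion stops.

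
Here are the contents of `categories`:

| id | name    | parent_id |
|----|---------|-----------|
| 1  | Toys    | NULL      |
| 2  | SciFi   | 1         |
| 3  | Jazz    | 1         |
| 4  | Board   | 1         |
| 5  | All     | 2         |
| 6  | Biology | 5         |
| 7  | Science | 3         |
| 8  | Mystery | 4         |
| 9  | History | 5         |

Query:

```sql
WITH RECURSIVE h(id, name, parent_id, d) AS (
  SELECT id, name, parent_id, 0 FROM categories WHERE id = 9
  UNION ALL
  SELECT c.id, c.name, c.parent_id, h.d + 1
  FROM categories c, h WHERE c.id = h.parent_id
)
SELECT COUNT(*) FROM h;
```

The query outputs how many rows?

4

Base: id=9 (History), parent_id=5, d 0.
Iteration 1: join on id=5 -> All (id 5, parent_id=2, d 1).
Iteration 2: join on id=2 -> SciFi (id 2, parent_id=1, d 2).
Iteration 3: join on id=1 -> Toys (id 1, parent_id=NULL, d 3).
Iteration 4: parent_id is NULL; no match; recursion stops.
Total rows emitted: 4.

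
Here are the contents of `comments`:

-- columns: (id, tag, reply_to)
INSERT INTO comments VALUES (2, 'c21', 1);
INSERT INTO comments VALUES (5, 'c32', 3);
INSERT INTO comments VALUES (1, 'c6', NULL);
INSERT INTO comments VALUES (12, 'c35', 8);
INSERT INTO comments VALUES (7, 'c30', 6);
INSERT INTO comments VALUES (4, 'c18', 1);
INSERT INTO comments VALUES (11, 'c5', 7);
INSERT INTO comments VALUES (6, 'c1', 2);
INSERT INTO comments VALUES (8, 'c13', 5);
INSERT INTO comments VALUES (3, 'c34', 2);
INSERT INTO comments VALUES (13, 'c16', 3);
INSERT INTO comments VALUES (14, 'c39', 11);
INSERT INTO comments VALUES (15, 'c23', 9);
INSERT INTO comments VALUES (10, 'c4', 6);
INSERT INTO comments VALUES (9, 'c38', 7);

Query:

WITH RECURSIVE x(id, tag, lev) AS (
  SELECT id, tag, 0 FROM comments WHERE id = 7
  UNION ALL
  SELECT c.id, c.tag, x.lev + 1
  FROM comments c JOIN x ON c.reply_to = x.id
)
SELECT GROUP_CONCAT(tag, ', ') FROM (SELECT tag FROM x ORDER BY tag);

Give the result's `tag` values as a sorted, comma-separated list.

Base: id=7 (c30) at lev 0.
Iteration 1: rows with reply_to in {7} -> c38 (id 9, lev 1), c5 (id 11, lev 1).
Iteration 2: rows with reply_to in {9,11} -> c39 (id 14, lev 2), c23 (id 15, lev 2).
Iteration 3: no rows with reply_to in {14,15}; recursion stops.

c23, c30, c38, c39, c5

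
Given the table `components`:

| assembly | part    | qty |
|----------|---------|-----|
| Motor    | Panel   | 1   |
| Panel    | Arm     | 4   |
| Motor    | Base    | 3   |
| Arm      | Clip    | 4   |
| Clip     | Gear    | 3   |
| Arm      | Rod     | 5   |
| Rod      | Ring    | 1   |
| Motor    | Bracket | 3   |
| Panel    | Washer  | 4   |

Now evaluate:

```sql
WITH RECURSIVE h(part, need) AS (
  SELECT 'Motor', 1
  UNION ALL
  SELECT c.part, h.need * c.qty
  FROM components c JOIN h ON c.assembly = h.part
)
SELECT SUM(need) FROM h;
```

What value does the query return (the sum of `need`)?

120

Base: (Motor, need=1).
Iteration 1: components of {Motor} -> Base = 1*3 = 3, Bracket = 1*3 = 3, Panel = 1*1 = 1.
Iteration 2: components of {Base,Bracket,Panel} -> Arm = 1*4 = 4, Washer = 1*4 = 4.
Iteration 3: components of {Arm,Washer} -> Clip = 4*4 = 16, Rod = 4*5 = 20.
Iteration 4: components of {Clip,Rod} -> Gear = 16*3 = 48, Ring = 20*1 = 20.
Iteration 5: no further components; recursion stops.
SUM(need) = 1 + 1 + 3 + 3 + 4 + 4 + 16 + 20 + 48 + 20 = 120.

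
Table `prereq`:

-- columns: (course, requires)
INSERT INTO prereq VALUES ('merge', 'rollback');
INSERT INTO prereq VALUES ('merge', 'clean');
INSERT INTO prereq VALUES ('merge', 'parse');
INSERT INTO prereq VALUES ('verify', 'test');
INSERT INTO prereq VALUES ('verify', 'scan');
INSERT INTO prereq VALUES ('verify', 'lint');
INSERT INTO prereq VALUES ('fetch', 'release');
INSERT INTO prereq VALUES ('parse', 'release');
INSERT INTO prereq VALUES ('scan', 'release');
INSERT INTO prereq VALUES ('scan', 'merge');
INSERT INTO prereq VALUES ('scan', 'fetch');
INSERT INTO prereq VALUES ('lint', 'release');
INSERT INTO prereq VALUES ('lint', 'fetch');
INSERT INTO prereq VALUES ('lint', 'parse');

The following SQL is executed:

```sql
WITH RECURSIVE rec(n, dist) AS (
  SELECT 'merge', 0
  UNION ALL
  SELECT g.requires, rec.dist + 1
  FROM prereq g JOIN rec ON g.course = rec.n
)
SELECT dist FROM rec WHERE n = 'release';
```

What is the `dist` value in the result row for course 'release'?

2

Base: (merge, dist=0).
Iteration 1: edges from {merge} -> (clean, dist=1), (parse, dist=1), (rollback, dist=1).
Iteration 2: edges from {clean,parse,rollback} -> (release, dist=2).
Iteration 3: no outgoing edges from {release}; recursion stops.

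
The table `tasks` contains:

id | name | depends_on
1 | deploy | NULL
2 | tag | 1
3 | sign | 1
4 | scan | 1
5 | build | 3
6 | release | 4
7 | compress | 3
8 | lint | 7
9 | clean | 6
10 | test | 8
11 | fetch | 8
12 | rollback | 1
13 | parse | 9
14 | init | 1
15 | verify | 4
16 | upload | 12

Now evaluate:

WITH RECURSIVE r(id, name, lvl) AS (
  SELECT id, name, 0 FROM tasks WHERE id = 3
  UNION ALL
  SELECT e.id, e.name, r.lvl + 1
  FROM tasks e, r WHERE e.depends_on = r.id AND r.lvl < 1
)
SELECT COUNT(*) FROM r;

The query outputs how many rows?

3

Base: id=3 (sign) at lvl 0.
Iteration 1: rows with depends_on in {3} -> build (id 5, lvl 1), compress (id 7, lvl 1).
Iteration 2: lvl < 1 fails for all current rows; recursion stops.
Total rows emitted: 3.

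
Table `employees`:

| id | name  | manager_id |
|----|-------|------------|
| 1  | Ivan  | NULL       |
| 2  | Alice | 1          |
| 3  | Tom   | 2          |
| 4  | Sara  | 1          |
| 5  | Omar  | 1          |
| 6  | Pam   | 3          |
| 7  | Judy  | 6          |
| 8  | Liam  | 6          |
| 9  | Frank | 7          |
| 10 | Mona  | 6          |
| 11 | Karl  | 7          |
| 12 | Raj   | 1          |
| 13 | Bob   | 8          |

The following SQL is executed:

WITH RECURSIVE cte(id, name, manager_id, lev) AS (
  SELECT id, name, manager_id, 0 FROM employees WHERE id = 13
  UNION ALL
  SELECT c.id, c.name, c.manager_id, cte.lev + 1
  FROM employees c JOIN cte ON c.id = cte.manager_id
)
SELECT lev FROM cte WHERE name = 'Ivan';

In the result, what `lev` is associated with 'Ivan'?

Base: id=13 (Bob), manager_id=8, lev 0.
Iteration 1: join on id=8 -> Liam (id 8, manager_id=6, lev 1).
Iteration 2: join on id=6 -> Pam (id 6, manager_id=3, lev 2).
Iteration 3: join on id=3 -> Tom (id 3, manager_id=2, lev 3).
Iteration 4: join on id=2 -> Alice (id 2, manager_id=1, lev 4).
Iteration 5: join on id=1 -> Ivan (id 1, manager_id=NULL, lev 5).
Iteration 6: manager_id is NULL; no match; recursion stops.

5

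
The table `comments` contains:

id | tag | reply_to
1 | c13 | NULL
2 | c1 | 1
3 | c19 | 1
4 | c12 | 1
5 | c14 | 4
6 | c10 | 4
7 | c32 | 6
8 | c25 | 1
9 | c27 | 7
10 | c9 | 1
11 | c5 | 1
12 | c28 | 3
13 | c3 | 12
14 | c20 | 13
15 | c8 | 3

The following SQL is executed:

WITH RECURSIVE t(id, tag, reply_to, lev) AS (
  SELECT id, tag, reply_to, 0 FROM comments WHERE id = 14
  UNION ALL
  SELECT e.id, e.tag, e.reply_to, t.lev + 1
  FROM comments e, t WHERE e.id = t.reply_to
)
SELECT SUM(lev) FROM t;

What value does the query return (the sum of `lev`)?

10

Base: id=14 (c20), reply_to=13, lev 0.
Iteration 1: join on id=13 -> c3 (id 13, reply_to=12, lev 1).
Iteration 2: join on id=12 -> c28 (id 12, reply_to=3, lev 2).
Iteration 3: join on id=3 -> c19 (id 3, reply_to=1, lev 3).
Iteration 4: join on id=1 -> c13 (id 1, reply_to=NULL, lev 4).
Iteration 5: reply_to is NULL; no match; recursion stops.
SUM(lev) = 0 + 1 + 2 + 3 + 4 = 10.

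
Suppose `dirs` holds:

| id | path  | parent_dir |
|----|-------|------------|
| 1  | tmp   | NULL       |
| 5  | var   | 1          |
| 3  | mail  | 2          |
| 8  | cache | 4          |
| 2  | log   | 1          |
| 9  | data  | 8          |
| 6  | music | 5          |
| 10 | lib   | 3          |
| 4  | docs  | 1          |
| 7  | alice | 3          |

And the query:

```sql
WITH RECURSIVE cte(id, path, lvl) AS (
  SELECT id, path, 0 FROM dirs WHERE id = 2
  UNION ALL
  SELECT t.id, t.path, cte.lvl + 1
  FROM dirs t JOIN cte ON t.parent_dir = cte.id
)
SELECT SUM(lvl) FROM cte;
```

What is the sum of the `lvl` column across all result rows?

Base: id=2 (log) at lvl 0.
Iteration 1: rows with parent_dir in {2} -> mail (id 3, lvl 1).
Iteration 2: rows with parent_dir in {3} -> alice (id 7, lvl 2), lib (id 10, lvl 2).
Iteration 3: no rows with parent_dir in {7,10}; recursion stops.
SUM(lvl) = 0 + 1 + 2 + 2 = 5.

5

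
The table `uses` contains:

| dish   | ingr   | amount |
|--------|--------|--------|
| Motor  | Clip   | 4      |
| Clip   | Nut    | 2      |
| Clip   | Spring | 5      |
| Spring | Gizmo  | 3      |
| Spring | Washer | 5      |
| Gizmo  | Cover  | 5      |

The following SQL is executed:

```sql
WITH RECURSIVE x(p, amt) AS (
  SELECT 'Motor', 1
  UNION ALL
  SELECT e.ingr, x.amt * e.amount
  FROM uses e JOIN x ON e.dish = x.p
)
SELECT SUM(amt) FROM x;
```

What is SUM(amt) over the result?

Base: (Motor, amt=1).
Iteration 1: components of {Motor} -> Clip = 1*4 = 4.
Iteration 2: components of {Clip} -> Nut = 4*2 = 8, Spring = 4*5 = 20.
Iteration 3: components of {Nut,Spring} -> Gizmo = 20*3 = 60, Washer = 20*5 = 100.
Iteration 4: components of {Gizmo,Washer} -> Cover = 60*5 = 300.
Iteration 5: no further components; recursion stops.
SUM(amt) = 1 + 4 + 8 + 20 + 60 + 100 + 300 = 493.

493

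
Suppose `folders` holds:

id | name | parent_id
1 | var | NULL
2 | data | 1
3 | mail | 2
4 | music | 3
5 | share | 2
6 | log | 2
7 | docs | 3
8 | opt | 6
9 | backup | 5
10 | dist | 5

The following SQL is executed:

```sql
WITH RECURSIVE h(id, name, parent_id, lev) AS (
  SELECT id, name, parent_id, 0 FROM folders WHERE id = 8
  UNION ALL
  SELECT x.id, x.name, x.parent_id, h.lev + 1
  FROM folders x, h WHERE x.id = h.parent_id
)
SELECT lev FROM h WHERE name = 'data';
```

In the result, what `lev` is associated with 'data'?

Base: id=8 (opt), parent_id=6, lev 0.
Iteration 1: join on id=6 -> log (id 6, parent_id=2, lev 1).
Iteration 2: join on id=2 -> data (id 2, parent_id=1, lev 2).
Iteration 3: join on id=1 -> var (id 1, parent_id=NULL, lev 3).
Iteration 4: parent_id is NULL; no match; recursion stops.

2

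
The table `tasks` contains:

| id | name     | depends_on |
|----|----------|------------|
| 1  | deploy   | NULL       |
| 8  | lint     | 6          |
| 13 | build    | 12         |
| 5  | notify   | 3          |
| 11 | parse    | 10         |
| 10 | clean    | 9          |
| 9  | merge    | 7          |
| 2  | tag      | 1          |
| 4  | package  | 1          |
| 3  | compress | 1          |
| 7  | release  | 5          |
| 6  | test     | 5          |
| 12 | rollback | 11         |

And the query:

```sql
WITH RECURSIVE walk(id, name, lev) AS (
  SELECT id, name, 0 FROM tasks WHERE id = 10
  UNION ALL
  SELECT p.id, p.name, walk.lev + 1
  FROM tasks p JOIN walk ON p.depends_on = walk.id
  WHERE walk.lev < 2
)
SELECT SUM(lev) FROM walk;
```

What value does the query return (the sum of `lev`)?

Base: id=10 (clean) at lev 0.
Iteration 1: rows with depends_on in {10} -> parse (id 11, lev 1).
Iteration 2: rows with depends_on in {11} -> rollback (id 12, lev 2).
Iteration 3: lev < 2 fails for all current rows; recursion stops.
SUM(lev) = 0 + 1 + 2 = 3.

3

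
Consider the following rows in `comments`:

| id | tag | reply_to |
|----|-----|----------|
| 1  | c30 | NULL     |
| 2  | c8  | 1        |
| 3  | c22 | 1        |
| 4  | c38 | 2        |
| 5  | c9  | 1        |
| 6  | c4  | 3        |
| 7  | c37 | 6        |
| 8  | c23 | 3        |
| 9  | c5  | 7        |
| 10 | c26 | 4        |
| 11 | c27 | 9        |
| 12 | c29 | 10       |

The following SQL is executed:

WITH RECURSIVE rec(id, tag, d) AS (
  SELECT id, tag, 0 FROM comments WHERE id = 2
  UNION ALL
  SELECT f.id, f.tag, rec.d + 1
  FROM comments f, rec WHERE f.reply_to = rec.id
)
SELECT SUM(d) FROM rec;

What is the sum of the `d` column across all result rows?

Base: id=2 (c8) at d 0.
Iteration 1: rows with reply_to in {2} -> c38 (id 4, d 1).
Iteration 2: rows with reply_to in {4} -> c26 (id 10, d 2).
Iteration 3: rows with reply_to in {10} -> c29 (id 12, d 3).
Iteration 4: no rows with reply_to in {12}; recursion stops.
SUM(d) = 0 + 1 + 2 + 3 = 6.

6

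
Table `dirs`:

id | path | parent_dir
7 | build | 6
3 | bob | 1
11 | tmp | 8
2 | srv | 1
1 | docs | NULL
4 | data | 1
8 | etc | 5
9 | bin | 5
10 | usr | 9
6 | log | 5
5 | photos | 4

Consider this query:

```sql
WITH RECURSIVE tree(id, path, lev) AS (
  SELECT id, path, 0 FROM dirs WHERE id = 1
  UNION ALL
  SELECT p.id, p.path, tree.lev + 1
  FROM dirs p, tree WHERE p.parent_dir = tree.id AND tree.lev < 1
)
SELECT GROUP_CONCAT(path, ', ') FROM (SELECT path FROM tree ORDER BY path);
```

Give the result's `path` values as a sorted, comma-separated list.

bob, data, docs, srv

Base: id=1 (docs) at lev 0.
Iteration 1: rows with parent_dir in {1} -> srv (id 2, lev 1), bob (id 3, lev 1), data (id 4, lev 1).
Iteration 2: lev < 1 fails for all current rows; recursion stops.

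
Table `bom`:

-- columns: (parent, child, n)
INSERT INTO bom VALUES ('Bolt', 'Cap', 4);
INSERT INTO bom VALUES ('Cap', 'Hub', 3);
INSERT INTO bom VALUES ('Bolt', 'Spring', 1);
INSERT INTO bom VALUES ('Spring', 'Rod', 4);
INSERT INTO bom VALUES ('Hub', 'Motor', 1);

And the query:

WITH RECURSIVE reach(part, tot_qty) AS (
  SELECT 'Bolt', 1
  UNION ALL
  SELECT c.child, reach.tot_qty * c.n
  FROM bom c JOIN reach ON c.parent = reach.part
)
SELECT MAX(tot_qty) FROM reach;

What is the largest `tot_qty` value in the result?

12

Base: (Bolt, tot_qty=1).
Iteration 1: components of {Bolt} -> Cap = 1*4 = 4, Spring = 1*1 = 1.
Iteration 2: components of {Cap,Spring} -> Hub = 4*3 = 12, Rod = 1*4 = 4.
Iteration 3: components of {Hub,Rod} -> Motor = 12*1 = 12.
Iteration 4: no further components; recursion stops.
tot_qty values: 1, 4, 1, 12, 4, 12; the maximum is 12.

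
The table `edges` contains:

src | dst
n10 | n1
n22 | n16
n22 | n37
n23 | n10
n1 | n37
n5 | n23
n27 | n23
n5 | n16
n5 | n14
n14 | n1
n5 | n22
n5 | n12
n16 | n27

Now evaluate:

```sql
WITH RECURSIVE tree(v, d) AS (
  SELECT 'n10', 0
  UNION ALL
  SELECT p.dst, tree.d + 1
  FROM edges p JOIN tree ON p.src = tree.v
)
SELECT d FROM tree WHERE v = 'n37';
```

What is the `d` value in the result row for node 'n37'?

Base: (n10, d=0).
Iteration 1: edges from {n10} -> (n1, d=1).
Iteration 2: edges from {n1} -> (n37, d=2).
Iteration 3: no outgoing edges from {n37}; recursion stops.

2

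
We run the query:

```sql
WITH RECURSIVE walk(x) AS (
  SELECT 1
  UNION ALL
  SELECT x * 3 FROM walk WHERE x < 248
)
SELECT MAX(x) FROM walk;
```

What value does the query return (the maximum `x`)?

Base: x=1.
Iteration 1: 1 < 248 holds -> x = 1 * 3 = 3.
Iteration 2: 3 < 248 holds -> x = 3 * 3 = 9.
Iteration 3: 9 < 248 holds -> x = 9 * 3 = 27.
Iteration 4: 27 < 248 holds -> x = 27 * 3 = 81.
Iteration 5: 81 < 248 holds -> x = 81 * 3 = 243.
Iteration 6: 243 < 248 holds -> x = 243 * 3 = 729.
Iteration 7: 729 < 248 fails; recursion stops.
x values: 1, 3, 9, 27, 81, 243, 729; the maximum is 729.

729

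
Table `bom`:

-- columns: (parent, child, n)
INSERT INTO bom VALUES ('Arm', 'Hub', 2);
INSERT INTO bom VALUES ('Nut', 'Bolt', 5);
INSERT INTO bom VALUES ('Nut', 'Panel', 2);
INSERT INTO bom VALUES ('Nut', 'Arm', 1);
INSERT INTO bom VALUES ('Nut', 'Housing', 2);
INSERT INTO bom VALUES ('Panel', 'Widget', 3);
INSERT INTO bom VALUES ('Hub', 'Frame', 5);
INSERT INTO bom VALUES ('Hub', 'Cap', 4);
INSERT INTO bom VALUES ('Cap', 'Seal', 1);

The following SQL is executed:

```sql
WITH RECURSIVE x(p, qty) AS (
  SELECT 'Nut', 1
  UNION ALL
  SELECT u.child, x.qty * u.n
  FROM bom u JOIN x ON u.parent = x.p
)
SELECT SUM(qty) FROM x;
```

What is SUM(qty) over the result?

45

Base: (Nut, qty=1).
Iteration 1: components of {Nut} -> Arm = 1*1 = 1, Bolt = 1*5 = 5, Housing = 1*2 = 2, Panel = 1*2 = 2.
Iteration 2: components of {Arm,Bolt,Housing,Panel} -> Hub = 1*2 = 2, Widget = 2*3 = 6.
Iteration 3: components of {Hub,Widget} -> Cap = 2*4 = 8, Frame = 2*5 = 10.
Iteration 4: components of {Cap,Frame} -> Seal = 8*1 = 8.
Iteration 5: no further components; recursion stops.
SUM(qty) = 1 + 5 + 2 + 1 + 2 + 6 + 2 + 8 + 10 + 8 = 45.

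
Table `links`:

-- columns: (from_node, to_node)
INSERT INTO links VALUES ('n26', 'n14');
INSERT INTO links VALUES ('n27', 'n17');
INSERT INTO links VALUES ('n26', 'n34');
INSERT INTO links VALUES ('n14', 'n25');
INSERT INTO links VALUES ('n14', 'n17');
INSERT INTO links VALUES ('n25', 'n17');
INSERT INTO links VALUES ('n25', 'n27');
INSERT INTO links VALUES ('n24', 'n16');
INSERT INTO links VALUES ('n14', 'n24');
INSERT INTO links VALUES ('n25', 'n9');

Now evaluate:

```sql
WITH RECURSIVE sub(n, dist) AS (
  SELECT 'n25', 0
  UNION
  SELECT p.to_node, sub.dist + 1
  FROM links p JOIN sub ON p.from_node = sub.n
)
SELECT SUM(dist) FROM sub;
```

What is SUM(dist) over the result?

5

Base: (n25, dist=0).
Iteration 1: edges from {n25} -> (n17, dist=1), (n27, dist=1), (n9, dist=1).
Iteration 2: edges from {n17,n27,n9} -> (n17, dist=2).
Iteration 3: no outgoing edges from {n17}; recursion stops.
SUM(dist) = 0 + 1 + 1 + 1 + 2 = 5.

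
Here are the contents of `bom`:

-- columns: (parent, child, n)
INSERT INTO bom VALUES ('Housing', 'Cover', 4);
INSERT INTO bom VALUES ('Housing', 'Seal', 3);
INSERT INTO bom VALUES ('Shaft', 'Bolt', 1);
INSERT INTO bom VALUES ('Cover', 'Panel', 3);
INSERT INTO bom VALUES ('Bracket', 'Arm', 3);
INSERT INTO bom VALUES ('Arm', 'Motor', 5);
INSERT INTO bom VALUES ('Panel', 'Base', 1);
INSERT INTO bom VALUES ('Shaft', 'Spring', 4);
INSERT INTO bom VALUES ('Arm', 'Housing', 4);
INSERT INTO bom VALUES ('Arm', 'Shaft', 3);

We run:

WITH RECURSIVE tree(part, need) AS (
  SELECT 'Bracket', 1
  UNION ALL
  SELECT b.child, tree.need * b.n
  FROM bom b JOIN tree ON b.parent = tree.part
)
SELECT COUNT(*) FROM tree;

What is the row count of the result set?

Base: (Bracket, need=1).
Iteration 1: components of {Bracket} -> Arm = 1*3 = 3.
Iteration 2: components of {Arm} -> Housing = 3*4 = 12, Motor = 3*5 = 15, Shaft = 3*3 = 9.
Iteration 3: components of {Housing,Motor,Shaft} -> Bolt = 9*1 = 9, Cover = 12*4 = 48, Seal = 12*3 = 36, Spring = 9*4 = 36.
Iteration 4: components of {Bolt,Cover,Seal,Spring} -> Panel = 48*3 = 144.
Iteration 5: components of {Panel} -> Base = 144*1 = 144.
Iteration 6: no further components; recursion stops.
Total rows emitted: 11.

11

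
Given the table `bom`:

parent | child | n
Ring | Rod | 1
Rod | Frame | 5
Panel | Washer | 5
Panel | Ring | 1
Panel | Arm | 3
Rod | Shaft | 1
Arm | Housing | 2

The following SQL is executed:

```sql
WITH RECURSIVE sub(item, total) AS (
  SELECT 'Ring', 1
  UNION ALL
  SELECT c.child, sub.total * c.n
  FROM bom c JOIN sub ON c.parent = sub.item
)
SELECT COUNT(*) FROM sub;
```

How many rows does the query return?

Base: (Ring, total=1).
Iteration 1: components of {Ring} -> Rod = 1*1 = 1.
Iteration 2: components of {Rod} -> Frame = 1*5 = 5, Shaft = 1*1 = 1.
Iteration 3: no further components; recursion stops.
Total rows emitted: 4.

4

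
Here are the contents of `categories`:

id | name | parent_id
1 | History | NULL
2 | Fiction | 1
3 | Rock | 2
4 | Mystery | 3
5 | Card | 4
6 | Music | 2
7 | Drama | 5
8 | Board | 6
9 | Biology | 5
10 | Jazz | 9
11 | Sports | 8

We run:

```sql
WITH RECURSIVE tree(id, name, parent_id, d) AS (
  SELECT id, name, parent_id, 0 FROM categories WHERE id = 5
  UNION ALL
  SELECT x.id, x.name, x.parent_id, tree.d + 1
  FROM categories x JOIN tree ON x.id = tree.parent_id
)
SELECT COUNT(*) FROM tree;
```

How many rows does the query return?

Base: id=5 (Card), parent_id=4, d 0.
Iteration 1: join on id=4 -> Mystery (id 4, parent_id=3, d 1).
Iteration 2: join on id=3 -> Rock (id 3, parent_id=2, d 2).
Iteration 3: join on id=2 -> Fiction (id 2, parent_id=1, d 3).
Iteration 4: join on id=1 -> History (id 1, parent_id=NULL, d 4).
Iteration 5: parent_id is NULL; no match; recursion stops.
Total rows emitted: 5.

5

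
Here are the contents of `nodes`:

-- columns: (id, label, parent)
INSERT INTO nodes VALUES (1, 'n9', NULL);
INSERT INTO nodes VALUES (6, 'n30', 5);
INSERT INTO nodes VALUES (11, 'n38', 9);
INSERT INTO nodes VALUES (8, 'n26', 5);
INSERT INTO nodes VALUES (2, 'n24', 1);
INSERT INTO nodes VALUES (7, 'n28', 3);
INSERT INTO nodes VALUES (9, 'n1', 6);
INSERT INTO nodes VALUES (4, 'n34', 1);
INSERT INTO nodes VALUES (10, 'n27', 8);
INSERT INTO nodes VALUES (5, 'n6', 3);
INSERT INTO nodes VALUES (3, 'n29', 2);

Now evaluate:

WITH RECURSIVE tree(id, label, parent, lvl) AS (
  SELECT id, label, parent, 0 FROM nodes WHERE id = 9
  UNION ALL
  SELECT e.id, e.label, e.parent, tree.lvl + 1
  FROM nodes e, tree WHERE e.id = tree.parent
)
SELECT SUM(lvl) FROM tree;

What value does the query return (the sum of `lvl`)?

15

Base: id=9 (n1), parent=6, lvl 0.
Iteration 1: join on id=6 -> n30 (id 6, parent=5, lvl 1).
Iteration 2: join on id=5 -> n6 (id 5, parent=3, lvl 2).
Iteration 3: join on id=3 -> n29 (id 3, parent=2, lvl 3).
Iteration 4: join on id=2 -> n24 (id 2, parent=1, lvl 4).
Iteration 5: join on id=1 -> n9 (id 1, parent=NULL, lvl 5).
Iteration 6: parent is NULL; no match; recursion stops.
SUM(lvl) = 0 + 1 + 2 + 3 + 4 + 5 = 15.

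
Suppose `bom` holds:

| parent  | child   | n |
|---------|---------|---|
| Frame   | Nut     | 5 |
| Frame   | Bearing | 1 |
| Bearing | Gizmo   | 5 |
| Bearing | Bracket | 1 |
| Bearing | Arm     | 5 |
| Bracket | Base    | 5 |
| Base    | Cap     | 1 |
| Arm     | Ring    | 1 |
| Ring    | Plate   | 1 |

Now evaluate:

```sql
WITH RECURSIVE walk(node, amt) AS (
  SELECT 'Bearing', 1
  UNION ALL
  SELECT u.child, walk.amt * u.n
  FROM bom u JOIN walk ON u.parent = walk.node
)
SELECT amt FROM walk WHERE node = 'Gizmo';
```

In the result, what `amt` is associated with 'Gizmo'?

Base: (Bearing, amt=1).
Iteration 1: components of {Bearing} -> Arm = 1*5 = 5, Bracket = 1*1 = 1, Gizmo = 1*5 = 5.
Iteration 2: components of {Arm,Bracket,Gizmo} -> Base = 1*5 = 5, Ring = 5*1 = 5.
Iteration 3: components of {Base,Ring} -> Cap = 5*1 = 5, Plate = 5*1 = 5.
Iteration 4: no further components; recursion stops.

5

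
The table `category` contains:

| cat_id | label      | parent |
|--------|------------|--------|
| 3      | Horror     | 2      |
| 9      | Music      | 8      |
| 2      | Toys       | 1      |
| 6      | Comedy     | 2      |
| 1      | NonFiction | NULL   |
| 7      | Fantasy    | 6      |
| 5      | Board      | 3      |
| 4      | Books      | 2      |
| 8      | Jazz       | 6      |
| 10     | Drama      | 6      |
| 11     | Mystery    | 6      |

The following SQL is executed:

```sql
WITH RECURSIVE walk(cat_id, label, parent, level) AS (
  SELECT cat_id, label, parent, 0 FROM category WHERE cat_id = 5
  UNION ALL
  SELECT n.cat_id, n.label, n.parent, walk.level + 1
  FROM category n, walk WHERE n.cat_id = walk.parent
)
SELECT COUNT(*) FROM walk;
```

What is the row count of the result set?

4

Base: cat_id=5 (Board), parent=3, level 0.
Iteration 1: join on cat_id=3 -> Horror (id 3, parent=2, level 1).
Iteration 2: join on cat_id=2 -> Toys (id 2, parent=1, level 2).
Iteration 3: join on cat_id=1 -> NonFiction (id 1, parent=NULL, level 3).
Iteration 4: parent is NULL; no match; recursion stops.
Total rows emitted: 4.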